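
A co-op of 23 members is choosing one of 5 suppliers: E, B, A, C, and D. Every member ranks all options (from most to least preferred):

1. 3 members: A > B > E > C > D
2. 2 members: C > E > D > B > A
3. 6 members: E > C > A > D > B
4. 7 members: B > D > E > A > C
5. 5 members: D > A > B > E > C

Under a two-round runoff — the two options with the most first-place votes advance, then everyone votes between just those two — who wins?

B

Round 1 first-place votes: E 6, B 7, A 3, C 2, D 5.
B and E advance.
Runoff: B is preferred to E by 15 voters; E by 8.
B wins the runoff.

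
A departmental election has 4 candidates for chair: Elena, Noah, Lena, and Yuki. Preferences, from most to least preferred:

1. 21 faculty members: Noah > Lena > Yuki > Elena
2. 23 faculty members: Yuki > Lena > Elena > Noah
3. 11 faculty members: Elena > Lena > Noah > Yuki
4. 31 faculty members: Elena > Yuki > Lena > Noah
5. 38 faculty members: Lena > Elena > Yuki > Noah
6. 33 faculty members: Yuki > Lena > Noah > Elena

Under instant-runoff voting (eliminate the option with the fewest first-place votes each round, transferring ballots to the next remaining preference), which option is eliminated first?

Round 1: Elena 42, Noah 21, Lena 38, Yuki 56. Eliminate Noah.

Noah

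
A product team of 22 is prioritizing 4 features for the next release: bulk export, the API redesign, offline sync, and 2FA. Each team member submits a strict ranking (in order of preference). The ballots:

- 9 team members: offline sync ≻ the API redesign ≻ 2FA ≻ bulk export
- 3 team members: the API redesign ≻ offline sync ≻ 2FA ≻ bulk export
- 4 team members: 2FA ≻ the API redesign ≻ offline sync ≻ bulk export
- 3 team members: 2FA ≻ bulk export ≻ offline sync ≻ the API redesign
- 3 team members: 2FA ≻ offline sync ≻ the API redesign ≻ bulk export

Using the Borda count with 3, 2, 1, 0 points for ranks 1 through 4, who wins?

offline sync

bulk export: 9·0 + 3·0 + 4·0 + 3·2 + 3·0 = 6
the API redesign: 9·2 + 3·3 + 4·2 + 3·0 + 3·1 = 38
offline sync: 9·3 + 3·2 + 4·1 + 3·1 + 3·2 = 46
2FA: 9·1 + 3·1 + 4·3 + 3·3 + 3·3 = 42
offline sync has the highest Borda score (46).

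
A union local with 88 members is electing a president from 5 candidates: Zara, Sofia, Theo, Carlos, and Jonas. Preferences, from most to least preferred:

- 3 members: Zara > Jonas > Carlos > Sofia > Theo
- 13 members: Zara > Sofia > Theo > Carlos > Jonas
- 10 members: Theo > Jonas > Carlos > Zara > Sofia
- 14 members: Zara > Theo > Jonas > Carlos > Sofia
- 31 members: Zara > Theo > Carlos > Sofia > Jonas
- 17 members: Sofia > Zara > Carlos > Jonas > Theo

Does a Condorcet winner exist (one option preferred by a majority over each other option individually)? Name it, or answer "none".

Zara vs Sofia: 71–17 for Zara.
Zara vs Theo: 78–10 for Zara.
Zara vs Carlos: 78–10 for Zara.
Zara vs Jonas: 78–10 for Zara.
Zara beats every other option head-to-head.

Zara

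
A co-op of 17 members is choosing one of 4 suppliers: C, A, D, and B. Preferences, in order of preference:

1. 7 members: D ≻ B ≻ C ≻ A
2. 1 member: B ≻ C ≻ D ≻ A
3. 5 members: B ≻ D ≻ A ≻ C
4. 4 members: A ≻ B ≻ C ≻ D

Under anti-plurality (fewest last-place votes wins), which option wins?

B

Last-place votes: C 5, A 8, D 4, B 0.
B is ranked last by the fewest voters, so B wins.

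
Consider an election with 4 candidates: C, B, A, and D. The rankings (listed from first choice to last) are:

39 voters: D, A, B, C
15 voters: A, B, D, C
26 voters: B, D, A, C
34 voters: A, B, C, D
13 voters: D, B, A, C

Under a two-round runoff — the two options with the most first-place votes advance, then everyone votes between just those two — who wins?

Round 1 first-place votes: C 0, B 26, A 49, D 52.
D and A advance.
Runoff: D is preferred to A by 78 voters; A by 49.
D wins the runoff.

D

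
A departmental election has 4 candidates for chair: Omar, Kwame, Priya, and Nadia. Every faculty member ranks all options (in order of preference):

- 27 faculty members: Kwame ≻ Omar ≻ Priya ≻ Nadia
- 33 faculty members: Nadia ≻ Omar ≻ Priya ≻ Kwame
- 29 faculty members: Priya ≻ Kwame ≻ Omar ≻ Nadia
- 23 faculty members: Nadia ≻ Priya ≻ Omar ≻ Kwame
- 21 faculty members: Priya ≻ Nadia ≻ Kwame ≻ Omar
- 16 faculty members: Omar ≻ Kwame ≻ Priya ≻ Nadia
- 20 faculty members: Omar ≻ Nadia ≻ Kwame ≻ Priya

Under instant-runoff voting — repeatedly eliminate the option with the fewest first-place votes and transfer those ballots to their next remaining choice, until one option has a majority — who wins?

Round 1: Omar 36, Kwame 27, Priya 50, Nadia 56. Eliminate Kwame.
Round 2: Omar 63, Priya 50, Nadia 56. Eliminate Priya.
Round 3: Omar 92, Nadia 77. Omar has a majority.

Omar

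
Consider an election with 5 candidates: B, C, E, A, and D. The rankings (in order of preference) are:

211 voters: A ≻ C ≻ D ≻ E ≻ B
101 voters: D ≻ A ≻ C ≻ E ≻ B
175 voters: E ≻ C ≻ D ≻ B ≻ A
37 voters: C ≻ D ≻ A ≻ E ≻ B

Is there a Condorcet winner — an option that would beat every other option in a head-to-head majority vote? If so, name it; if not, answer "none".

none

Checking pairwise contests:
C beats B 524–0.
A beats C 312–212.
C beats E 349–175.
D beats A 313–211.
C beats D 423–101.
Every option loses at least one head-to-head, so there is no Condorcet winner.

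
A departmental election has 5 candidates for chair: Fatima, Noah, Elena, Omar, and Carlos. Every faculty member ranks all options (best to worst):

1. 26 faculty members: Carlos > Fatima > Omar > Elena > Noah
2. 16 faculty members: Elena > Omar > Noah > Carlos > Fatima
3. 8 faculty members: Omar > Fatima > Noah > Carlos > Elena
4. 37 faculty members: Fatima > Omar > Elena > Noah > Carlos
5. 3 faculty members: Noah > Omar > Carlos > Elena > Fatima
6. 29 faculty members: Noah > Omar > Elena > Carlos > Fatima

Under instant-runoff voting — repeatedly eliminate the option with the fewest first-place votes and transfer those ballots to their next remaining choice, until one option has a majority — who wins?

Fatima

Round 1: Fatima 37, Noah 32, Elena 16, Omar 8, Carlos 26. Eliminate Omar.
Round 2: Fatima 45, Noah 32, Elena 16, Carlos 26. Eliminate Elena.
Round 3: Fatima 45, Noah 48, Carlos 26. Eliminate Carlos.
Round 4: Fatima 71, Noah 48. Fatima has a majority.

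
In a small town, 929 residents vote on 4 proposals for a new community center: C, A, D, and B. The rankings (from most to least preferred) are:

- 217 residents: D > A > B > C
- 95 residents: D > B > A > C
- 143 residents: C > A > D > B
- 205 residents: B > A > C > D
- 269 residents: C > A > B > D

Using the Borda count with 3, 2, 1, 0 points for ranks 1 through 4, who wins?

A

C: 217·0 + 95·0 + 143·3 + 205·1 + 269·3 = 1441
A: 217·2 + 95·1 + 143·2 + 205·2 + 269·2 = 1763
D: 217·3 + 95·3 + 143·1 + 205·0 + 269·0 = 1079
B: 217·1 + 95·2 + 143·0 + 205·3 + 269·1 = 1291
A has the highest Borda score (1763).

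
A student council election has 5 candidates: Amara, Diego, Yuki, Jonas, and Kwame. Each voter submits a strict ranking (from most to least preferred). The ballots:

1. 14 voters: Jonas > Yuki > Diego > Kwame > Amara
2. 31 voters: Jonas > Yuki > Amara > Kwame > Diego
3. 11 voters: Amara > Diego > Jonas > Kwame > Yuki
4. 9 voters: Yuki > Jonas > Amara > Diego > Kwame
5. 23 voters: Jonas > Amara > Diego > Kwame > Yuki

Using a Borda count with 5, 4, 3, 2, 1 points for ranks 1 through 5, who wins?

Amara: 14·1 + 31·3 + 11·5 + 9·3 + 23·4 = 281
Diego: 14·3 + 31·1 + 11·4 + 9·2 + 23·3 = 204
Yuki: 14·4 + 31·4 + 11·1 + 9·5 + 23·1 = 259
Jonas: 14·5 + 31·5 + 11·3 + 9·4 + 23·5 = 409
Kwame: 14·2 + 31·2 + 11·2 + 9·1 + 23·2 = 167
Jonas has the highest Borda score (409).

Jonas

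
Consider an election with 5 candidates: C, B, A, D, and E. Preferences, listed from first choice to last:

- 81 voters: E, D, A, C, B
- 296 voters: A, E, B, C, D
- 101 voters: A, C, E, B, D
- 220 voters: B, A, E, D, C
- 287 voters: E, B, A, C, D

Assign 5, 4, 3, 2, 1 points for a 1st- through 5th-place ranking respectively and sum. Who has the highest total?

E

C: 81·2 + 296·2 + 101·4 + 220·1 + 287·2 = 1952
B: 81·1 + 296·3 + 101·2 + 220·5 + 287·4 = 3419
A: 81·3 + 296·5 + 101·5 + 220·4 + 287·3 = 3969
D: 81·4 + 296·1 + 101·1 + 220·2 + 287·1 = 1448
E: 81·5 + 296·4 + 101·3 + 220·3 + 287·5 = 3987
E has the highest Borda score (3987).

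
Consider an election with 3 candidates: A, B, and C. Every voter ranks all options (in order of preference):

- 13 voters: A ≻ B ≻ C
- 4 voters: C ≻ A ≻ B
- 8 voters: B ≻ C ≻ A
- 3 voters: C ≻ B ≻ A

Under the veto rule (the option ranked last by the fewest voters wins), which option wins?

B

Last-place votes: A 11, B 4, C 13.
B is ranked last by the fewest voters, so B wins.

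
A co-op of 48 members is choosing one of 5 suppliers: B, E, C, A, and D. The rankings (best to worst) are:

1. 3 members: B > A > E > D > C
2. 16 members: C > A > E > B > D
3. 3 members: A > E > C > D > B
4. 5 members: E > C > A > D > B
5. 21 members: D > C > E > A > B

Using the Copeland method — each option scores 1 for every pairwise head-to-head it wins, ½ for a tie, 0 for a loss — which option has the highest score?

B: loses to E, C, A, and D → score 0.
E: beats B, A, and D; loses to C → score 3.
C: beats B, E, and A; ties D → score 3.5.
A: beats B and D; loses to E and C → score 2.
D: beats B; ties C; loses to E and A → score 1.5.
C has the best pairwise record.

C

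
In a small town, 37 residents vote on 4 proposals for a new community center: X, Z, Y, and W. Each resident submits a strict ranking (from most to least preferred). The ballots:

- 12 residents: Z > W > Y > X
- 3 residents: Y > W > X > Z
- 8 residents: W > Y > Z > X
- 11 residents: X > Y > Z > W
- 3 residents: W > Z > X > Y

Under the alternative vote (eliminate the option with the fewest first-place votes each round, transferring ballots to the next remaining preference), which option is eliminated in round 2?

Round 1: X 11, Z 12, Y 3, W 11. Eliminate Y.
Round 2: X 11, Z 12, W 14. Eliminate X.

X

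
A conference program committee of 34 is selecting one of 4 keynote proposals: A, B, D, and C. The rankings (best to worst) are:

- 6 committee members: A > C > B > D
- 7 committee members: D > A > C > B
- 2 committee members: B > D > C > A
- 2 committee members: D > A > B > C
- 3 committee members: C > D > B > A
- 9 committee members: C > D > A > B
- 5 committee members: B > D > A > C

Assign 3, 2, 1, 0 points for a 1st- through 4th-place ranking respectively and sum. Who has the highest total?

D

A: 6·3 + 7·2 + 2·0 + 2·2 + 3·0 + 9·1 + 5·1 = 50
B: 6·1 + 7·0 + 2·3 + 2·1 + 3·1 + 9·0 + 5·3 = 32
D: 6·0 + 7·3 + 2·2 + 2·3 + 3·2 + 9·2 + 5·2 = 65
C: 6·2 + 7·1 + 2·1 + 2·0 + 3·3 + 9·3 + 5·0 = 57
D has the highest Borda score (65).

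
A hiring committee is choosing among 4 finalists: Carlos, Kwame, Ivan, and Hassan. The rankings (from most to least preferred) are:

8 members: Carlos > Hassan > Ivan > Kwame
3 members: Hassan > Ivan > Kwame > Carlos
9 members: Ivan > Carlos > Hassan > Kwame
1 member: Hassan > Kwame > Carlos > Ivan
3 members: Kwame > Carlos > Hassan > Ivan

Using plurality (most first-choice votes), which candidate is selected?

First-place votes: Carlos 8, Kwame 3, Ivan 9, Hassan 4.
Ivan has the most first-place votes.

Ivan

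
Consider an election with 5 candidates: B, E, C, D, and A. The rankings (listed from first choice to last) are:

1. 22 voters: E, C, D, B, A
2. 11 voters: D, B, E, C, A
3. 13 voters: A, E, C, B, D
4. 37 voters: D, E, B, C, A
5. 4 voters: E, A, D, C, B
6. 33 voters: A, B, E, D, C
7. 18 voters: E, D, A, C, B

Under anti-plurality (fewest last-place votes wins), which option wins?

E

Last-place votes: B 22, E 0, C 33, D 13, A 70.
E is ranked last by the fewest voters, so E wins.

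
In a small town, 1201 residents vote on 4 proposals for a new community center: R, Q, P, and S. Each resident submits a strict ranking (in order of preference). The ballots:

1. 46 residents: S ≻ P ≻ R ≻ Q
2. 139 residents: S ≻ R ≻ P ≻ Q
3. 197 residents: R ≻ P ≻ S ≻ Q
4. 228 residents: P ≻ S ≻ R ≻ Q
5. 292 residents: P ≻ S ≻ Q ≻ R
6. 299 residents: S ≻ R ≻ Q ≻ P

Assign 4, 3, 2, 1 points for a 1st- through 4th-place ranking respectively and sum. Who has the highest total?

R: 46·2 + 139·3 + 197·4 + 228·2 + 292·1 + 299·3 = 2942
Q: 46·1 + 139·1 + 197·1 + 228·1 + 292·2 + 299·2 = 1792
P: 46·3 + 139·2 + 197·3 + 228·4 + 292·4 + 299·1 = 3386
S: 46·4 + 139·4 + 197·2 + 228·3 + 292·3 + 299·4 = 3890
S has the highest Borda score (3890).

S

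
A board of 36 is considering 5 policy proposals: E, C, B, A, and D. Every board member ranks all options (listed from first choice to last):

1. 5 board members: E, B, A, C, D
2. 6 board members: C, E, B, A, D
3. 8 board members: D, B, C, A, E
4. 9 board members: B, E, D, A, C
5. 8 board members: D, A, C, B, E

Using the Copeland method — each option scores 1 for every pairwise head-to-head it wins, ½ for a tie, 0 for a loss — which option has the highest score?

E: beats A and D; loses to C and B → score 2.
C: beats E; loses to B, A, and D → score 1.
B: beats E, C, A, and D → score 4.
A: beats C; loses to E, B, and D → score 1.
D: beats C and A; loses to E and B → score 2.
B has the best pairwise record.

B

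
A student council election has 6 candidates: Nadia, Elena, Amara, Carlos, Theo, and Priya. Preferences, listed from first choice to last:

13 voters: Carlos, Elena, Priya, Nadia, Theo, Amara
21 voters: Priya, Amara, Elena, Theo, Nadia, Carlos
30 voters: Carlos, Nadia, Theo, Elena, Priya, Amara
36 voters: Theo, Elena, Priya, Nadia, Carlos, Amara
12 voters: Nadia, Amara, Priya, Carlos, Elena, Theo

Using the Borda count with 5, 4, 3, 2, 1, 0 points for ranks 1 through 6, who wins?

Nadia: 13·2 + 21·1 + 30·4 + 36·2 + 12·5 = 299
Elena: 13·4 + 21·3 + 30·2 + 36·4 + 12·1 = 331
Amara: 13·0 + 21·4 + 30·0 + 36·0 + 12·4 = 132
Carlos: 13·5 + 21·0 + 30·5 + 36·1 + 12·2 = 275
Theo: 13·1 + 21·2 + 30·3 + 36·5 + 12·0 = 325
Priya: 13·3 + 21·5 + 30·1 + 36·3 + 12·3 = 318
Elena has the highest Borda score (331).

Elena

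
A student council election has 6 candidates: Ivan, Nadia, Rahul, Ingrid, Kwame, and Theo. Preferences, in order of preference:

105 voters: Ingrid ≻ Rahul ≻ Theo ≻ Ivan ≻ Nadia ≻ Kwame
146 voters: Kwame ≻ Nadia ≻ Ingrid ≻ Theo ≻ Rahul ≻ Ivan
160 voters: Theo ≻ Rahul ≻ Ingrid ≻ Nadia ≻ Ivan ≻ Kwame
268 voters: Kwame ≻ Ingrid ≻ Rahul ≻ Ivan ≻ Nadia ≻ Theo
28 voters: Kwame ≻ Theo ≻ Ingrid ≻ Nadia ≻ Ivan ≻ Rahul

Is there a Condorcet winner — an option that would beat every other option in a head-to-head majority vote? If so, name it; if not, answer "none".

Kwame vs Ivan: 442–265 for Kwame.
Kwame vs Nadia: 442–265 for Kwame.
Kwame vs Rahul: 442–265 for Kwame.
Kwame vs Ingrid: 442–265 for Kwame.
Kwame vs Theo: 442–265 for Kwame.
Kwame beats every other option head-to-head.

Kwame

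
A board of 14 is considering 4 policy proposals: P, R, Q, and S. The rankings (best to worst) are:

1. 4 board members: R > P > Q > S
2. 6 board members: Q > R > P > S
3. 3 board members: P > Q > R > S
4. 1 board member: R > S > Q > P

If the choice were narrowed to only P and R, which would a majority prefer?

R

Voters preferring P to R: 3; preferring R to P: 11.
R wins the head-to-head.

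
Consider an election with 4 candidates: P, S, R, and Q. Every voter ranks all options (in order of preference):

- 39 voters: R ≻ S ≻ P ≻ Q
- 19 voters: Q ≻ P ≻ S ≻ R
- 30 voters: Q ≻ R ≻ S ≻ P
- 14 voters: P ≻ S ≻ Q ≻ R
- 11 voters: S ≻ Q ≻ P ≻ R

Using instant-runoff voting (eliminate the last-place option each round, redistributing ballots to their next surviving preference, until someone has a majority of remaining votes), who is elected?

Q

Round 1: P 14, S 11, R 39, Q 49. Eliminate S.
Round 2: P 14, R 39, Q 60. Q has a majority.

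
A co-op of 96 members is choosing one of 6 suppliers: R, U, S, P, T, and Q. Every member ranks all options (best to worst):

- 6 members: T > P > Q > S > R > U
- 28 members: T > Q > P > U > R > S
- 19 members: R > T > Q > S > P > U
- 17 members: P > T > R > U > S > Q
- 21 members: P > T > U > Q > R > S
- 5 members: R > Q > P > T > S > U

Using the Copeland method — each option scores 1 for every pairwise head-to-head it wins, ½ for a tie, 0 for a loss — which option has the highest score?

R: beats S; loses to U, P, T, and Q → score 1.
U: beats R and S; loses to P, T, and Q → score 2.
S: loses to R, U, P, T, and Q → score 0.
P: beats R, U, and S; loses to T and Q → score 3.
T: beats R, U, S, P, and Q → score 5.
Q: beats R, U, S, and P; loses to T → score 4.
T has the best pairwise record.

T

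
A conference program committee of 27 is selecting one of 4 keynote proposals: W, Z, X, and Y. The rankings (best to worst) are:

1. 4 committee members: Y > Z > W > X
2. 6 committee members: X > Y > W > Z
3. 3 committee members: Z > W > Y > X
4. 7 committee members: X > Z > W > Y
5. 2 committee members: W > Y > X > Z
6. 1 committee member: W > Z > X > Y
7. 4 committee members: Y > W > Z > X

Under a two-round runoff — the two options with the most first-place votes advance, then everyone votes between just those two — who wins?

X

Round 1 first-place votes: W 3, Z 3, X 13, Y 8.
X and Y advance.
Runoff: X is preferred to Y by 14 voters; Y by 13.
X wins the runoff.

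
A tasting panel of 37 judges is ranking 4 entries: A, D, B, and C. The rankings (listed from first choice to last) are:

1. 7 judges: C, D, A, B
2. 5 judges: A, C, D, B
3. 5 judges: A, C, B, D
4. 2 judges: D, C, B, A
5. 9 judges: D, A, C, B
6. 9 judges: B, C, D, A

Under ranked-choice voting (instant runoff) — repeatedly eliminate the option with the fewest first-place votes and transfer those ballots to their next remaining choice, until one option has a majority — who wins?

Round 1: A 10, D 11, B 9, C 7. Eliminate C.
Round 2: A 10, D 18, B 9. Eliminate B.
Round 3: A 10, D 27. D has a majority.

D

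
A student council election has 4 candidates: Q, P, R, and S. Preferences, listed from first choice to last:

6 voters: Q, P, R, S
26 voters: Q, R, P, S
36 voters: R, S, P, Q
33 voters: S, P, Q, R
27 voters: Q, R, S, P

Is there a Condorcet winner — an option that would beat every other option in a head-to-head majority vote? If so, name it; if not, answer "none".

none

Checking pairwise contests:
P beats Q 69–59.
R beats P 89–39.
Q beats R 92–36.
R beats S 95–33.
Every option loses at least one head-to-head, so there is no Condorcet winner.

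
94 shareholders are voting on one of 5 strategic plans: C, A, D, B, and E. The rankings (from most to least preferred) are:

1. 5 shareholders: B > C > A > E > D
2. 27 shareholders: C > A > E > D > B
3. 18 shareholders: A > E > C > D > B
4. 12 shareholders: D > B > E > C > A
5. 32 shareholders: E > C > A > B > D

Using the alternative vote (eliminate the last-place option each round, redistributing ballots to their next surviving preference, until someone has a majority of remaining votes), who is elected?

Round 1: C 27, A 18, D 12, B 5, E 32. Eliminate B.
Round 2: C 32, A 18, D 12, E 32. Eliminate D.
Round 3: C 32, A 18, E 44. Eliminate A.
Round 4: C 32, E 62. E has a majority.

E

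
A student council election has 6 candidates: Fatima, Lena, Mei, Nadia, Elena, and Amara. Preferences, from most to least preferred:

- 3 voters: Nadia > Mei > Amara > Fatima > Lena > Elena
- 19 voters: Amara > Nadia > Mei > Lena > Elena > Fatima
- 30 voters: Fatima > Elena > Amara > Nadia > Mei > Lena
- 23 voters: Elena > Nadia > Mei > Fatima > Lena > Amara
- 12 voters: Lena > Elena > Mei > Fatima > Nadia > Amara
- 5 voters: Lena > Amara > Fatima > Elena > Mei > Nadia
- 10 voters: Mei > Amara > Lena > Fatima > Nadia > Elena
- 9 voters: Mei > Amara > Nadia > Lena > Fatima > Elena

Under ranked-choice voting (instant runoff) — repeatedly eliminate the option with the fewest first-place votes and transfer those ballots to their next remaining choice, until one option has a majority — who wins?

Round 1: Fatima 30, Lena 17, Mei 19, Nadia 3, Elena 23, Amara 19. Eliminate Nadia.
Round 2: Fatima 30, Lena 17, Mei 22, Elena 23, Amara 19. Eliminate Lena.
Round 3: Fatima 30, Mei 22, Elena 35, Amara 24. Eliminate Mei.
Round 4: Fatima 30, Elena 35, Amara 46. Eliminate Fatima.
Round 5: Elena 65, Amara 46. Elena has a majority.

Elena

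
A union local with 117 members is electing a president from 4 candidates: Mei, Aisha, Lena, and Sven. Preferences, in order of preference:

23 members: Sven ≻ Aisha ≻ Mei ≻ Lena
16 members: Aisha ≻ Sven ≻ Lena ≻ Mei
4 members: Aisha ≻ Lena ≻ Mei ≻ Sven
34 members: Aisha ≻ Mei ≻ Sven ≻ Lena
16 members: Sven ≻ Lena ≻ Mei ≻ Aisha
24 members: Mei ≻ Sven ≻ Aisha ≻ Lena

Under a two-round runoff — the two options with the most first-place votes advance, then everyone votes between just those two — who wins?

Round 1 first-place votes: Mei 24, Aisha 54, Lena 0, Sven 39.
Aisha and Sven advance.
Runoff: Aisha is preferred to Sven by 54 voters; Sven by 63.
Sven wins the runoff.

Sven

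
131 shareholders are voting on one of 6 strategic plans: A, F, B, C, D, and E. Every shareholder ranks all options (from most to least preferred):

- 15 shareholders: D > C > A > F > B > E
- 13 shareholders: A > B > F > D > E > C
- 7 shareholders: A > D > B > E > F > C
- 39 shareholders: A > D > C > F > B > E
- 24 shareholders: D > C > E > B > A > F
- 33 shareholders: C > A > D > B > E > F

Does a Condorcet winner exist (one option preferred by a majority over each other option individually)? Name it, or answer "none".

Checking pairwise contests:
C beats A 72–59.
A beats F 131–0.
A beats B 107–24.
D beats C 98–33.
A beats D 92–39.
A beats E 107–24.
Every option loses at least one head-to-head, so there is no Condorcet winner.

none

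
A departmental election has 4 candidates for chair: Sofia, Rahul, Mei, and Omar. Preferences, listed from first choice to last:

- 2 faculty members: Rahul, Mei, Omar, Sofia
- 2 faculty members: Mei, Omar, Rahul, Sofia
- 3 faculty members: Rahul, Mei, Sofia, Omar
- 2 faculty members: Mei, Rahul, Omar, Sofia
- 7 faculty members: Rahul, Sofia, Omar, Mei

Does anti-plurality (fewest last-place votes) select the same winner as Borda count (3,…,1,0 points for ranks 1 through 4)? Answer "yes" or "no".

yes

Anti-plurality — last-place votes: Sofia 6, Rahul 0, Mei 7, Omar 3. Winner: Rahul.
Borda — scores: Sofia 17, Rahul 42, Mei 22, Omar 15. Winner: Rahul.
The two methods agree.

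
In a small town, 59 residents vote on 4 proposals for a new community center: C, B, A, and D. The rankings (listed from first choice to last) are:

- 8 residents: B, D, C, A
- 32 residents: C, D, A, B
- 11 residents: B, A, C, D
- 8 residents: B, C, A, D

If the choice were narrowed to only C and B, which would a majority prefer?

C

Voters preferring C to B: 32; preferring B to C: 27.
C wins the head-to-head.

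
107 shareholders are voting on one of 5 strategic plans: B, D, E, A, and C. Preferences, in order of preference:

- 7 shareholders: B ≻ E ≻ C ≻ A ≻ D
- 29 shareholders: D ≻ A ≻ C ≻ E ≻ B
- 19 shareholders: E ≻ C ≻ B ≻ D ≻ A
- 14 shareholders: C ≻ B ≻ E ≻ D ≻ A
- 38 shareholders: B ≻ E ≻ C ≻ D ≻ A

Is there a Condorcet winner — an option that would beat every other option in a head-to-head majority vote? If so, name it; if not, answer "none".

Checking pairwise contests:
C beats B 62–45.
B beats D 78–29.
B beats E 59–48.
B beats A 78–29.
E beats C 64–43.
Every option loses at least one head-to-head, so there is no Condorcet winner.

none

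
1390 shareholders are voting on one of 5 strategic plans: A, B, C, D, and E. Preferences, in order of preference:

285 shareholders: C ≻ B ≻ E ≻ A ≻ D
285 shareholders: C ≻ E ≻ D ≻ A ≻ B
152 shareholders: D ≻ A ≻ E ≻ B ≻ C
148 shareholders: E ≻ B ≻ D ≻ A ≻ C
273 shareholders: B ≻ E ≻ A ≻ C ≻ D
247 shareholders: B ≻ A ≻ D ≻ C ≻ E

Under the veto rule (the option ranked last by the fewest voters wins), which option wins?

A

Last-place votes: A 0, B 285, C 300, D 558, E 247.
A is ranked last by the fewest voters, so A wins.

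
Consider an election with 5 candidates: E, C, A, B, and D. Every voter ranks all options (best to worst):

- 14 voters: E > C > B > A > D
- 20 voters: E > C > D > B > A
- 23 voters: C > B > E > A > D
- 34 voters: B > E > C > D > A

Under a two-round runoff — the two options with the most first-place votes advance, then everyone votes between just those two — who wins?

B

Round 1 first-place votes: E 34, C 23, A 0, B 34, D 0.
E and B advance.
Runoff: E is preferred to B by 34 voters; B by 57.
B wins the runoff.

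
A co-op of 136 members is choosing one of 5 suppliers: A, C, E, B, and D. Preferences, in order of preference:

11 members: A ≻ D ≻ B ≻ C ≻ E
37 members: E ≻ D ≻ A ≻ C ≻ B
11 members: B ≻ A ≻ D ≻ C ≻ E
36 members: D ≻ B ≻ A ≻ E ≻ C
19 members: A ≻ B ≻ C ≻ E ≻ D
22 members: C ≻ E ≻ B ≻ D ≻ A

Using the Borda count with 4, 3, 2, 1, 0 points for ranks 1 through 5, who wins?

A: 11·4 + 37·2 + 11·3 + 36·2 + 19·4 + 22·0 = 299
C: 11·1 + 37·1 + 11·1 + 36·0 + 19·2 + 22·4 = 185
E: 11·0 + 37·4 + 11·0 + 36·1 + 19·1 + 22·3 = 269
B: 11·2 + 37·0 + 11·4 + 36·3 + 19·3 + 22·2 = 275
D: 11·3 + 37·3 + 11·2 + 36·4 + 19·0 + 22·1 = 332
D has the highest Borda score (332).

D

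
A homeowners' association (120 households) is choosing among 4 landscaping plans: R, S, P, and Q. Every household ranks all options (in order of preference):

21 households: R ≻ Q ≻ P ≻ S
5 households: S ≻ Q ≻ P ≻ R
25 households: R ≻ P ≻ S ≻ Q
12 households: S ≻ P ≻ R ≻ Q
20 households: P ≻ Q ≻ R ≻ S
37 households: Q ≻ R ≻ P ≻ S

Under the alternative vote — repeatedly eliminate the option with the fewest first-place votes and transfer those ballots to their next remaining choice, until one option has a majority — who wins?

Q

Round 1: R 46, S 17, P 20, Q 37. Eliminate S.
Round 2: R 46, P 32, Q 42. Eliminate P.
Round 3: R 58, Q 62. Q has a majority.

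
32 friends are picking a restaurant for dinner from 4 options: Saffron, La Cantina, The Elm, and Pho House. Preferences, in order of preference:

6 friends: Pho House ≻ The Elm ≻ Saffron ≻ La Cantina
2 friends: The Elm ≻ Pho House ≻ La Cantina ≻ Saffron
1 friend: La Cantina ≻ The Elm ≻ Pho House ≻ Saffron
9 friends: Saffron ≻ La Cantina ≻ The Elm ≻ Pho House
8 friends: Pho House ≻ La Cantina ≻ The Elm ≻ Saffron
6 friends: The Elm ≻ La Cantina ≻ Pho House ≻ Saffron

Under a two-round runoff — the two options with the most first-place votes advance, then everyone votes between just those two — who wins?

Pho House

Round 1 first-place votes: Saffron 9, La Cantina 1, The Elm 8, Pho House 14.
Pho House and Saffron advance.
Runoff: Pho House is preferred to Saffron by 23 voters; Saffron by 9.
Pho House wins the runoff.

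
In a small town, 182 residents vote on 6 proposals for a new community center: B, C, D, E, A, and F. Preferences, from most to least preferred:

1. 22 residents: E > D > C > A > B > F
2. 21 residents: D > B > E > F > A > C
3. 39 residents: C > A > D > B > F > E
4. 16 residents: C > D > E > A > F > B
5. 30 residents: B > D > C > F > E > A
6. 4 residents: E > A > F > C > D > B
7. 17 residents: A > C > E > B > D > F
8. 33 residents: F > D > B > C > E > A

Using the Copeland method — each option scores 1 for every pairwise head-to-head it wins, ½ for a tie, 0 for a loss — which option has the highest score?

D

B: beats E and F; loses to C, D, and A → score 2.
C: beats B, E, A, and F; loses to D → score 4.
D: beats B, C, E, A, and F → score 5.
E: beats A; loses to B, C, D, and F → score 1.
A: beats B and F; loses to C, D, and E → score 2.
F: beats E; loses to B, C, D, and A → score 1.
D has the best pairwise record.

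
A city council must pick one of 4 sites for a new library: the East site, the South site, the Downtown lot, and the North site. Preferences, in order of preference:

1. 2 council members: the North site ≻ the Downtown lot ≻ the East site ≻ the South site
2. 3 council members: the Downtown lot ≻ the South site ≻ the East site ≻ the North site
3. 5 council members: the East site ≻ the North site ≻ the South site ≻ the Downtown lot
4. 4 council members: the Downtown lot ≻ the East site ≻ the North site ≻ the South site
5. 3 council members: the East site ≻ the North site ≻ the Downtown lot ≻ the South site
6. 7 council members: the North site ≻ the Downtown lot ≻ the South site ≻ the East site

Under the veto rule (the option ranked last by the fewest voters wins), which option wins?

the North site

Last-place votes: the East site 7, the South site 9, the Downtown lot 5, the North site 3.
the North site is ranked last by the fewest voters, so the North site wins.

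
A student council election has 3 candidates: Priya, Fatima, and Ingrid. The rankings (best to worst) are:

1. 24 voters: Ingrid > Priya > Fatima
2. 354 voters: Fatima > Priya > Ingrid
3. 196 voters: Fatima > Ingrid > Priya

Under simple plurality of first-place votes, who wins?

Fatima

First-place votes: Priya 0, Fatima 550, Ingrid 24.
Fatima has the most first-place votes.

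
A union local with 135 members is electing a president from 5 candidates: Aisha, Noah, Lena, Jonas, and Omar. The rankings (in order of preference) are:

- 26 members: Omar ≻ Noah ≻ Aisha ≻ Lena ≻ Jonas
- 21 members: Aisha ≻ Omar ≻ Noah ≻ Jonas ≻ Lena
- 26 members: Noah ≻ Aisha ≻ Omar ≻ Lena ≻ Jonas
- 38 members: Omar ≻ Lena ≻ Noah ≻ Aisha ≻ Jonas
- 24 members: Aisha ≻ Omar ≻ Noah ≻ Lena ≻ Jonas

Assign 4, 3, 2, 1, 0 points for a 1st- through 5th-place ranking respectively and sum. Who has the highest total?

Aisha: 26·2 + 21·4 + 26·3 + 38·1 + 24·4 = 348
Noah: 26·3 + 21·2 + 26·4 + 38·2 + 24·2 = 348
Lena: 26·1 + 21·0 + 26·1 + 38·3 + 24·1 = 190
Jonas: 26·0 + 21·1 + 26·0 + 38·0 + 24·0 = 21
Omar: 26·4 + 21·3 + 26·2 + 38·4 + 24·3 = 443
Omar has the highest Borda score (443).

Omar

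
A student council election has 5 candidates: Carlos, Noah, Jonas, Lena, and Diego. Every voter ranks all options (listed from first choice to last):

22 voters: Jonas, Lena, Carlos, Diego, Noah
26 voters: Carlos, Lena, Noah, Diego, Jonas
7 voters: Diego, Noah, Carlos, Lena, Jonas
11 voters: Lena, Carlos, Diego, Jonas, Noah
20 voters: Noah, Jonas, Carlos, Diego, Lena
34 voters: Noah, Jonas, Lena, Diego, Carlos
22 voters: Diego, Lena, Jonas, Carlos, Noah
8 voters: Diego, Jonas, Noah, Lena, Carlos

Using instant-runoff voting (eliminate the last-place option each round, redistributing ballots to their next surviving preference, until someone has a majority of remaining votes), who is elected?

Carlos

Round 1: Carlos 26, Noah 54, Jonas 22, Lena 11, Diego 37. Eliminate Lena.
Round 2: Carlos 37, Noah 54, Jonas 22, Diego 37. Eliminate Jonas.
Round 3: Carlos 59, Noah 54, Diego 37. Eliminate Diego.
Round 4: Carlos 81, Noah 69. Carlos has a majority.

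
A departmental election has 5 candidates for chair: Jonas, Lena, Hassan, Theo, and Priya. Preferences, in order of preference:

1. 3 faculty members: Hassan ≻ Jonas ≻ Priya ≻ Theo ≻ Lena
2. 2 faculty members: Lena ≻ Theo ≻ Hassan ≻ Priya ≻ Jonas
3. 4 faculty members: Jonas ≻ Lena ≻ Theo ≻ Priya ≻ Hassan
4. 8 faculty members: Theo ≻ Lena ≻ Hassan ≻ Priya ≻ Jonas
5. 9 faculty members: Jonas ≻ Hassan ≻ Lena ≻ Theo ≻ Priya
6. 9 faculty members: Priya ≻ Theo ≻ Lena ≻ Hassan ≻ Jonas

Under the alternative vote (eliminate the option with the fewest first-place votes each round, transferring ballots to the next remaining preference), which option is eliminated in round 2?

Hassan

Round 1: Jonas 13, Lena 2, Hassan 3, Theo 8, Priya 9. Eliminate Lena.
Round 2: Jonas 13, Hassan 3, Theo 10, Priya 9. Eliminate Hassan.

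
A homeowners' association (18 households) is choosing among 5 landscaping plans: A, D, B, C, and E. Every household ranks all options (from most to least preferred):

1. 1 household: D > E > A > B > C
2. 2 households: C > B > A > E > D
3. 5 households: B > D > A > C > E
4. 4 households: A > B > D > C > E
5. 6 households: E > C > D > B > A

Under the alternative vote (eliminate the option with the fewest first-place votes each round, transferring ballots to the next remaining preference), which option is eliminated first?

Round 1: A 4, D 1, B 5, C 2, E 6. Eliminate D.

D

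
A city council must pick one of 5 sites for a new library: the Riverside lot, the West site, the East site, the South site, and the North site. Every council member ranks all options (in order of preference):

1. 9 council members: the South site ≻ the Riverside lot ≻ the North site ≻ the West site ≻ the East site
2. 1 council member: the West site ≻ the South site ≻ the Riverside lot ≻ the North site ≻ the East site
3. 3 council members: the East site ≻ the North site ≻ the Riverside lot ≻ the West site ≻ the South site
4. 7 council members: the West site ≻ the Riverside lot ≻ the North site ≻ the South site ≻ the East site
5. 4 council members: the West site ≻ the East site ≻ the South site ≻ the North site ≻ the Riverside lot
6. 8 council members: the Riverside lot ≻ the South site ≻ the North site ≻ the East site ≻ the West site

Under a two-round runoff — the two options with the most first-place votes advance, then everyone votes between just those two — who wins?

Round 1 first-place votes: the Riverside lot 8, the West site 12, the East site 3, the South site 9, the North site 0.
the West site and the South site advance.
Runoff: the West site is preferred to the South site by 15 voters; the South site by 17.
the South site wins the runoff.

the South site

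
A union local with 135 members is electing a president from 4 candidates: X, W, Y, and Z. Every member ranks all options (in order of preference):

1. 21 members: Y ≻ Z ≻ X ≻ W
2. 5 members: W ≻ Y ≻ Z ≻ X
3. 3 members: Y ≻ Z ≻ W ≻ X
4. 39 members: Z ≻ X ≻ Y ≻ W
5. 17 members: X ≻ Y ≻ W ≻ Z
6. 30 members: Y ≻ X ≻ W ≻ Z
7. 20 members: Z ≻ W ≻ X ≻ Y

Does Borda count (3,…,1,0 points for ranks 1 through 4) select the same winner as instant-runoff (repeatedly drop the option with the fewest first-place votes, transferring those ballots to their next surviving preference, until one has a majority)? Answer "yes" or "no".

Borda — scores: X 230, W 105, Y 245, Z 230. Winner: Y.
Instant-runoff — R1 X 17, W 5, Y 54, Z 59 (W out); R2 X 17, Y 59, Z 59 (X out); R3 Y 76, Z 59 (Y winner). Winner: Y.
The two methods agree.

yes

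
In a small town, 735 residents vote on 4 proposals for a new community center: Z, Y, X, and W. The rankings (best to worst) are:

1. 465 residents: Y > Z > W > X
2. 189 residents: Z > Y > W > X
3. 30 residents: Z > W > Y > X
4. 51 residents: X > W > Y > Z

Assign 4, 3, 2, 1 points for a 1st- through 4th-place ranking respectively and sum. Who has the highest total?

Y

Z: 465·3 + 189·4 + 30·4 + 51·1 = 2322
Y: 465·4 + 189·3 + 30·2 + 51·2 = 2589
X: 465·1 + 189·1 + 30·1 + 51·4 = 888
W: 465·2 + 189·2 + 30·3 + 51·3 = 1551
Y has the highest Borda score (2589).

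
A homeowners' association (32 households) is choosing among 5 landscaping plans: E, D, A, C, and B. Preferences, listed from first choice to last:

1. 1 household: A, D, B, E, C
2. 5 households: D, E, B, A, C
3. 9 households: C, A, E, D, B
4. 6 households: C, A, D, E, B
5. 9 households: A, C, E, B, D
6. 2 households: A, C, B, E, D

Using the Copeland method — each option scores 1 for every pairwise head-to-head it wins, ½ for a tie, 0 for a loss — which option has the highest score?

E: beats D and B; loses to A and C → score 2.
D: beats B; loses to E, A, and C → score 1.
A: beats E, D, C, and B → score 4.
C: beats E, D, and B; loses to A → score 3.
B: loses to E, D, A, and C → score 0.
A has the best pairwise record.

A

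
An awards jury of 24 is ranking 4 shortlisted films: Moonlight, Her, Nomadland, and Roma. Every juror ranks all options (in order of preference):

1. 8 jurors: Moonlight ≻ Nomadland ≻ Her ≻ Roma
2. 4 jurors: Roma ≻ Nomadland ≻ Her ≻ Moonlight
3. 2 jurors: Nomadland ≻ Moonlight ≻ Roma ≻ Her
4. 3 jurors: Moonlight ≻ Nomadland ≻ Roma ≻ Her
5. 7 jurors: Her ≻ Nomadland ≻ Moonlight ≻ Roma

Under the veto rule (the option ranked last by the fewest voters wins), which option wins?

Last-place votes: Moonlight 4, Her 5, Nomadland 0, Roma 15.
Nomadland is ranked last by the fewest voters, so Nomadland wins.

Nomadland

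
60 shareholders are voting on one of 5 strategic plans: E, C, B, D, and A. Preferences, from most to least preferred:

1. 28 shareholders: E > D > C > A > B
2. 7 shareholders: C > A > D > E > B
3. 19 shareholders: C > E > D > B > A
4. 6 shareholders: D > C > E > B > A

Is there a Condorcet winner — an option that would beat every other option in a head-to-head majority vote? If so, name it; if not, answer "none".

none

Checking pairwise contests:
C beats E 32–28.
D beats C 34–26.
E beats B 60–0.
E beats D 47–13.
E beats A 53–7.
Every option loses at least one head-to-head, so there is no Condorcet winner.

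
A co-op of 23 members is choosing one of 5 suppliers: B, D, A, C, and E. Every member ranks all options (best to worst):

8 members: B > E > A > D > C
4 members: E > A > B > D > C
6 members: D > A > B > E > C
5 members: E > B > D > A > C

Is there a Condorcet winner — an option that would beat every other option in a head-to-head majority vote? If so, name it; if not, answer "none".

B

B vs D: 17–6 for B.
B vs A: 13–10 for B.
B vs C: 23–0 for B.
B vs E: 14–9 for B.
B beats every other option head-to-head.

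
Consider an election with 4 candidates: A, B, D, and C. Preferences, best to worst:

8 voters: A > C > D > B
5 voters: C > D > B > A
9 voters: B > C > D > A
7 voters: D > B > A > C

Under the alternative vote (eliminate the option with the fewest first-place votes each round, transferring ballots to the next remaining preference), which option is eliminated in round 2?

A

Round 1: A 8, B 9, D 7, C 5. Eliminate C.
Round 2: A 8, B 9, D 12. Eliminate A.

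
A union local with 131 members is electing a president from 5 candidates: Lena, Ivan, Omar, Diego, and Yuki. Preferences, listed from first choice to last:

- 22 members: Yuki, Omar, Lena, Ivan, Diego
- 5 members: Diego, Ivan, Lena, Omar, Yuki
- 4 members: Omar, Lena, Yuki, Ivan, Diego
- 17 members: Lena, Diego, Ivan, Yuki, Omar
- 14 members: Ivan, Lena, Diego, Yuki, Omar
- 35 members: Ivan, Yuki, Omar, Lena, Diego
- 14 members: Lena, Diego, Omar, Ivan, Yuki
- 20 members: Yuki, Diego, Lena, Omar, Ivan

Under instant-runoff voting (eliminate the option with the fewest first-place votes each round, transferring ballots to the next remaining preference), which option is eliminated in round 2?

Diego

Round 1: Lena 31, Ivan 49, Omar 4, Diego 5, Yuki 42. Eliminate Omar.
Round 2: Lena 35, Ivan 49, Diego 5, Yuki 42. Eliminate Diego.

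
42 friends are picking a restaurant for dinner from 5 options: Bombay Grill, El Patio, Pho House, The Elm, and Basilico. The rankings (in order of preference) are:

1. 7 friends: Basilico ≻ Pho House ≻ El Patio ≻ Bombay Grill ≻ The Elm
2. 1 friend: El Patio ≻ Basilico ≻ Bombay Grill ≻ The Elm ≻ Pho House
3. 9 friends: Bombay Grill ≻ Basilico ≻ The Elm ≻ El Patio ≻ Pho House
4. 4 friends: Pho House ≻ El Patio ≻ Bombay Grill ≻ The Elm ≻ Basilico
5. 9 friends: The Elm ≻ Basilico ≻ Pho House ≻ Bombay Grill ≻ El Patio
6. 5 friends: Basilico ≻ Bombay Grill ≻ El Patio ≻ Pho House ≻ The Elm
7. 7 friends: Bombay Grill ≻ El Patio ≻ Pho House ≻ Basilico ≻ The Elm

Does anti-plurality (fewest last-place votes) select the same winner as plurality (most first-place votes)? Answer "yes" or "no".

Anti-plurality — last-place votes: Bombay Grill 0, El Patio 9, Pho House 10, The Elm 19, Basilico 4. Winner: Bombay Grill.
Plurality — first-place votes: Bombay Grill 16, El Patio 1, Pho House 4, The Elm 9, Basilico 12. Winner: Bombay Grill.
The two methods agree.

yes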